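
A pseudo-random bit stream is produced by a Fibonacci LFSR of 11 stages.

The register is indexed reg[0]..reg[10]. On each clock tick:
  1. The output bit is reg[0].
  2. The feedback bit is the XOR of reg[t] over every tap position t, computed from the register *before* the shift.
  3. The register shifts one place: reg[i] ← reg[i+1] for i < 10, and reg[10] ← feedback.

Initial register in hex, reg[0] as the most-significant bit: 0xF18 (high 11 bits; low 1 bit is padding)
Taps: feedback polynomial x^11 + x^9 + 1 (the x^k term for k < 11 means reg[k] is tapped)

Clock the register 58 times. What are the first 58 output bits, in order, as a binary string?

1111000110011000001111000000011000000000111111111110011001

tick  register→output (feedback)
  0  11110001100→1 (1)
  1  11100011001→1 (1)
  2  11000110011→1 (0)
  3  10001100110→1 (0)
  4  00011001100→0 (0)
  5  00110011000→0 (0)
  6  01100110000→0 (0)
  7  11001100000→1 (1)
  8  10011000001→1 (1)
  9  00110000011→0 (1)
 10  01100000111→0 (1)
 11  11000001111→1 (0)
 12  10000011110→1 (0)
 13  00000111100→0 (0)
 14  00001111000→0 (0)
 15  00011110000→0 (0)
 16  00111100000→0 (0)
 17  01111000000→0 (0)
 18  11110000000→1 (1)
 19  11100000001→1 (1)
 20  11000000011→1 (0)
 21  10000000110→1 (0)
 22  00000001100→0 (0)
 23  00000011000→0 (0)
 24  00000110000→0 (0)
 25  00001100000→0 (0)
 26  00011000000→0 (0)
 27  00110000000→0 (0)
 28  01100000000→0 (0)
 29  11000000000→1 (1)
 30  10000000001→1 (1)
 31  00000000011→0 (1)
 32  00000000111→0 (1)
 33  00000001111→0 (1)
 34  00000011111→0 (1)
 35  00000111111→0 (1)
 36  00001111111→0 (1)
 37  00011111111→0 (1)
 38  00111111111→0 (1)
 39  01111111111→0 (1)
 40  11111111111→1 (0)
 41  11111111110→1 (0)
 42  11111111100→1 (1)
 43  11111111001→1 (1)
 44  11111110011→1 (0)
 45  11111100110→1 (0)
 46  11111001100→1 (1)
 47  11110011001→1 (1)
 48  11100110011→1 (0)
 49  11001100110→1 (0)
 50  10011001100→1 (1)
 51  00110011001→0 (0)
 52  01100110010→0 (1)
 53  11001100101→1 (1)
 54  10011001011→1 (0)
 55  00110010110→0 (1)
 56  01100101101→0 (0)
 57  11001011010→1 (0)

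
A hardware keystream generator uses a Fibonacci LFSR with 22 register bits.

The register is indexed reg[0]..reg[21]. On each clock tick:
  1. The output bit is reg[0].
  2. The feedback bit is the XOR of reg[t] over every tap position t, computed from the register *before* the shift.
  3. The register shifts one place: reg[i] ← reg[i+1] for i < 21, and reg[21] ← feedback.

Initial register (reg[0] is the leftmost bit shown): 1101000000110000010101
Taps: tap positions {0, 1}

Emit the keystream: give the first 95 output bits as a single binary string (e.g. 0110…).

11010000001100000101010111000001010000111111100100001111000100000010110001000100110000011101001

step | reg (before) | out | fb
   0 | 1101000000110000010101 | 1 | 0
   1 | 1010000001100000101010 | 1 | 1
   2 | 0100000011000001010101 | 0 | 1
   3 | 1000000110000010101011 | 1 | 1
   4 | 0000001100000101010111 | 0 | 0
   5 | 0000011000001010101110 | 0 | 0
   6 | 0000110000010101011100 | 0 | 0
   7 | 0001100000101010111000 | 0 | 0
   8 | 0011000001010101110000 | 0 | 0
   9 | 0110000010101011100000 | 0 | 1
  10 | 1100000101010111000001 | 1 | 0
  11 | 1000001010101110000010 | 1 | 1
  12 | 0000010101011100000101 | 0 | 0
  13 | 0000101010111000001010 | 0 | 0
  14 | 0001010101110000010100 | 0 | 0
  15 | 0010101011100000101000 | 0 | 0
  16 | 0101010111000001010000 | 0 | 1
  17 | 1010101110000010100001 | 1 | 1
  18 | 0101011100000101000011 | 0 | 1
  19 | 1010111000001010000111 | 1 | 1
  20 | 0101110000010100001111 | 0 | 1
  21 | 1011100000101000011111 | 1 | 1
  22 | 0111000001010000111111 | 0 | 1
  23 | 1110000010100001111111 | 1 | 0
  24 | 1100000101000011111110 | 1 | 0
  25 | 1000001010000111111100 | 1 | 1
  26 | 0000010100001111111001 | 0 | 0
  27 | 0000101000011111110010 | 0 | 0
  28 | 0001010000111111100100 | 0 | 0
  29 | 0010100001111111001000 | 0 | 0
  30 | 0101000011111110010000 | 0 | 1
  31 | 1010000111111100100001 | 1 | 1
  32 | 0100001111111001000011 | 0 | 1
  33 | 1000011111110010000111 | 1 | 1
  34 | 0000111111100100001111 | 0 | 0
  35 | 0001111111001000011110 | 0 | 0
  36 | 0011111110010000111100 | 0 | 0
  37 | 0111111100100001111000 | 0 | 1
  38 | 1111111001000011110001 | 1 | 0
  39 | 1111110010000111100010 | 1 | 0
  40 | 1111100100001111000100 | 1 | 0
  41 | 1111001000011110001000 | 1 | 0
  42 | 1110010000111100010000 | 1 | 0
  43 | 1100100001111000100000 | 1 | 0
  44 | 1001000011110001000000 | 1 | 1
  45 | 0010000111100010000001 | 0 | 0
  46 | 0100001111000100000010 | 0 | 1
  47 | 1000011110001000000101 | 1 | 1
  48 | 0000111100010000001011 | 0 | 0
  49 | 0001111000100000010110 | 0 | 0
  50 | 0011110001000000101100 | 0 | 0
  51 | 0111100010000001011000 | 0 | 1
  52 | 1111000100000010110001 | 1 | 0
  53 | 1110001000000101100010 | 1 | 0
  54 | 1100010000001011000100 | 1 | 0
  55 | 1000100000010110001000 | 1 | 1
  56 | 0001000000101100010001 | 0 | 0
  57 | 0010000001011000100010 | 0 | 0
  58 | 0100000010110001000100 | 0 | 1
  59 | 1000000101100010001001 | 1 | 1
  60 | 0000001011000100010011 | 0 | 0
  61 | 0000010110001000100110 | 0 | 0
  62 | 0000101100010001001100 | 0 | 0
  63 | 0001011000100010011000 | 0 | 0
  64 | 0010110001000100110000 | 0 | 0
  65 | 0101100010001001100000 | 0 | 1
  66 | 1011000100010011000001 | 1 | 1
  67 | 0110001000100110000011 | 0 | 1
  68 | 1100010001001100000111 | 1 | 0
  69 | 1000100010011000001110 | 1 | 1
  70 | 0001000100110000011101 | 0 | 0
  71 | 0010001001100000111010 | 0 | 0
  72 | 0100010011000001110100 | 0 | 1
  73 | 1000100110000011101001 | 1 | 1
  74 | 0001001100000111010011 | 0 | 0
  75 | 0010011000001110100110 | 0 | 0
  76 | 0100110000011101001100 | 0 | 1
  77 | 1001100000111010011001 | 1 | 1
  78 | 0011000001110100110011 | 0 | 0
  79 | 0110000011101001100110 | 0 | 1
  80 | 1100000111010011001101 | 1 | 0
  81 | 1000001110100110011010 | 1 | 1
  82 | 0000011101001100110101 | 0 | 0
  83 | 0000111010011001101010 | 0 | 0
  84 | 0001110100110011010100 | 0 | 0
  85 | 0011101001100110101000 | 0 | 0
  86 | 0111010011001101010000 | 0 | 1
  87 | 1110100110011010100001 | 1 | 0
  88 | 1101001100110101000010 | 1 | 0
  89 | 1010011001101010000100 | 1 | 1
  90 | 0100110011010100001001 | 0 | 1
  91 | 1001100110101000010011 | 1 | 1
  92 | 0011001101010000100111 | 0 | 0
  93 | 0110011010100001001110 | 0 | 1
  94 | 1100110101000010011101 | 1 | 0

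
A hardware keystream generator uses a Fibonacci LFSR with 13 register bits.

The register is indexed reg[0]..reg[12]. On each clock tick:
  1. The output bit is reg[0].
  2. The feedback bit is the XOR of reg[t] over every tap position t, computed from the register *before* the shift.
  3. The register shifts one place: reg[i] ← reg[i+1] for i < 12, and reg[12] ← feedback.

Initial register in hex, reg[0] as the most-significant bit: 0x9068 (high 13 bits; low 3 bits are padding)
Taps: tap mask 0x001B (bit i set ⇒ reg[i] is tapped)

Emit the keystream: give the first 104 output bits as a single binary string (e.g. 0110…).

tick  register→output (feedback)
  0  1001000001101→1 (0)
  1  0010000011010→0 (0)
  2  0100000110100→0 (1)
  3  1000001101001→1 (1)
  4  0000011010011→0 (0)
  5  0000110100110→0 (1)
  6  0001101001101→0 (0)
  7  0011010011010→0 (1)
  8  0110100110101→0 (0)
  9  1101001101010→1 (1)
 10  1010011010101→1 (1)
 11  0100110101011→0 (0)
 12  1001101010110→1 (1)
 13  0011010101101→0 (1)
 14  0110101011011→0 (0)
 15  1101010110110→1 (1)
 16  1010101101101→1 (0)
 17  0101011011010→0 (0)
 18  1010110110100→1 (0)
 19  0101101101000→0 (1)
 20  1011011010001→1 (0)
 21  0110110100010→0 (0)
 22  1101101000100→1 (0)
 23  1011010001000→1 (0)
 24  0110100010000→0 (0)
 25  1101000100000→1 (1)
 26  1010001000001→1 (1)
 27  0100010000011→0 (1)
 28  1000100000111→1 (0)
 29  0001000001110→0 (1)
 30  0010000011101→0 (0)
 31  0100000111010→0 (1)
 32  1000001110101→1 (1)
 33  0000011101011→0 (0)
 34  0000111010110→0 (1)
 35  0001110101101→0 (0)
 36  0011101011010→0 (0)
 37  0111010110100→0 (0)
 38  1110101101000→1 (1)
 39  1101011010001→1 (1)
 40  1010110100011→1 (0)
 41  0101101000110→0 (1)
 42  1011010001101→1 (0)
 43  0110100011010→0 (0)
 44  1101000110100→1 (1)
 45  1010001101001→1 (1)
 46  0100011010011→0 (1)
 47  1000110100111→1 (0)
 48  0001101001110→0 (0)
 49  0011010011100→0 (1)
 50  0110100111001→0 (0)
 51  1101001110010→1 (1)
 52  1010011100101→1 (1)
 53  0100111001011→0 (0)
 54  1001110010110→1 (1)
 55  0011100101101→0 (0)
 56  0111001011010→0 (0)
 57  1110010110100→1 (0)
 58  1100101101000→1 (1)
 59  1001011010001→1 (0)
 60  0010110100010→0 (1)
 61  0101101000101→0 (1)
 62  1011010001011→1 (0)
 63  0110100010110→0 (0)
 64  1101000101100→1 (1)
 65  1010001011001→1 (1)
 66  0100010110011→0 (1)
 67  1000101100111→1 (0)
 68  0001011001110→0 (1)
 69  0010110011101→0 (1)
 70  0101100111011→0 (1)
 71  1011001110111→1 (0)
 72  0110011101110→0 (1)
 73  1100111011101→1 (1)
 74  1001110111011→1 (1)
 75  0011101110111→0 (0)
 76  0111011101110→0 (0)
 77  1110111011100→1 (1)
 78  1101110111001→1 (0)
 79  1011101110010→1 (1)
 80  0111011100101→0 (0)
 81  1110111001010→1 (1)
 82  1101110010101→1 (0)
 83  1011100101010→1 (1)
 84  0111001010101→0 (0)
 85  1110010101010→1 (0)
 86  1100101010100→1 (1)
 87  1001010101001→1 (0)
 88  0010101010010→0 (1)
 89  0101010100101→0 (0)
 90  1010101001010→1 (0)
 91  0101010010100→0 (0)
 92  1010100101000→1 (0)
 93  0101001010000→0 (0)
 94  1010010100000→1 (1)
 95  0100101000001→0 (0)
 96  1001010000010→1 (0)
 97  0010100000100→0 (1)
 98  0101000001001→0 (0)
 99  1010000010010→1 (1)
100  0100000100101→0 (1)
101  1000001001011→1 (1)
102  0000010010111→0 (0)
103  0000100101110→0 (1)

10010000011010011010101101101000100000111010110100011010011100101101000101100111011101110010101010010100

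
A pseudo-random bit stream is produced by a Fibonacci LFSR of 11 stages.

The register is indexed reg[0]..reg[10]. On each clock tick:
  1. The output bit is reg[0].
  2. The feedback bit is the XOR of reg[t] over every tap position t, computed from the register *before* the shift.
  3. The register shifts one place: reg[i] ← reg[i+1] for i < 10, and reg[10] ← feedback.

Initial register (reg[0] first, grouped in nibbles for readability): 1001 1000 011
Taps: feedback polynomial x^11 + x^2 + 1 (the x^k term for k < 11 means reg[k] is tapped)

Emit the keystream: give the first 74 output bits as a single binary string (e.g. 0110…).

10011000011111110011000001111110001100001101111001110100111101001110010011

tick  register→output (feedback)
  0  10011000011→1 (1)
  1  00110000111→0 (1)
  2  01100001111→0 (1)
  3  11000011111→1 (1)
  4  10000111111→1 (1)
  5  00001111111→0 (0)
  6  00011111110→0 (0)
  7  00111111100→0 (1)
  8  01111111001→0 (1)
  9  11111110011→1 (0)
 10  11111100110→1 (0)
 11  11111001100→1 (0)
 12  11110011000→1 (0)
 13  11100110000→1 (0)
 14  11001100000→1 (1)
 15  10011000001→1 (1)
 16  00110000011→0 (1)
 17  01100000111→0 (1)
 18  11000001111→1 (1)
 19  10000011111→1 (1)
 20  00000111111→0 (0)
 21  00001111110→0 (0)
 22  00011111100→0 (0)
 23  00111111000→0 (1)
 24  01111110001→0 (1)
 25  11111100011→1 (0)
 26  11111000110→1 (0)
 27  11110001100→1 (0)
 28  11100011000→1 (0)
 29  11000110000→1 (1)
 30  10001100001→1 (1)
 31  00011000011→0 (0)
 32  00110000110→0 (1)
 33  01100001101→0 (1)
 34  11000011011→1 (1)
 35  10000110111→1 (1)
 36  00001101111→0 (0)
 37  00011011110→0 (0)
 38  00110111100→0 (1)
 39  01101111001→0 (1)
 40  11011110011→1 (1)
 41  10111100111→1 (0)
 42  01111001110→0 (1)
 43  11110011101→1 (0)
 44  11100111010→1 (0)
 45  11001110100→1 (1)
 46  10011101001→1 (1)
 47  00111010011→0 (1)
 48  01110100111→0 (1)
 49  11101001111→1 (0)
 50  11010011110→1 (1)
 51  10100111101→1 (0)
 52  01001111010→0 (0)
 53  10011110100→1 (1)
 54  00111101001→0 (1)
 55  01111010011→0 (1)
 56  11110100111→1 (0)
 57  11101001110→1 (0)
 58  11010011100→1 (1)
 59  10100111001→1 (0)
 60  01001110010→0 (0)
 61  10011100100→1 (1)
 62  00111001001→0 (1)
 63  01110010011→0 (1)
 64  11100100111→1 (0)
 65  11001001110→1 (1)
 66  10010011101→1 (1)
 67  00100111011→0 (1)
 68  01001110111→0 (0)
 69  10011101110→1 (1)
 70  00111011101→0 (1)
 71  01110111011→0 (1)
 72  11101110111→1 (0)
 73  11011101110→1 (1)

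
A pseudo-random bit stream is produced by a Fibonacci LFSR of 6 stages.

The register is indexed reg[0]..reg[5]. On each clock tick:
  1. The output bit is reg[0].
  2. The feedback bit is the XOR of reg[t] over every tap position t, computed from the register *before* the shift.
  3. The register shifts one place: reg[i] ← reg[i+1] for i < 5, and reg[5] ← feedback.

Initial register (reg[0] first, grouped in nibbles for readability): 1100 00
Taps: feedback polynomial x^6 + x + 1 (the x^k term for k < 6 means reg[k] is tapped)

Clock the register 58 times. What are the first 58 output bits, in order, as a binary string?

1100000100001100010100111101000111001001011011101100110101

tick  register→output (feedback)
  0  110000→1 (0)
  1  100000→1 (1)
  2  000001→0 (0)
  3  000010→0 (0)
  4  000100→0 (0)
  5  001000→0 (0)
  6  010000→0 (1)
  7  100001→1 (1)
  8  000011→0 (0)
  9  000110→0 (0)
 10  001100→0 (0)
 11  011000→0 (1)
 12  110001→1 (0)
 13  100010→1 (1)
 14  000101→0 (0)
 15  001010→0 (0)
 16  010100→0 (1)
 17  101001→1 (1)
 18  010011→0 (1)
 19  100111→1 (1)
 20  001111→0 (0)
 21  011110→0 (1)
 22  111101→1 (0)
 23  111010→1 (0)
 24  110100→1 (0)
 25  101000→1 (1)
 26  010001→0 (1)
 27  100011→1 (1)
 28  000111→0 (0)
 29  001110→0 (0)
 30  011100→0 (1)
 31  111001→1 (0)
 32  110010→1 (0)
 33  100100→1 (1)
 34  001001→0 (0)
 35  010010→0 (1)
 36  100101→1 (1)
 37  001011→0 (0)
 38  010110→0 (1)
 39  101101→1 (1)
 40  011011→0 (1)
 41  110111→1 (0)
 42  101110→1 (1)
 43  011101→0 (1)
 44  111011→1 (0)
 45  110110→1 (0)
 46  101100→1 (1)
 47  011001→0 (1)
 48  110011→1 (0)
 49  100110→1 (1)
 50  001101→0 (0)
 51  011010→0 (1)
 52  110101→1 (0)
 53  101010→1 (1)
 54  010101→0 (1)
 55  101011→1 (1)
 56  010111→0 (1)
 57  101111→1 (1)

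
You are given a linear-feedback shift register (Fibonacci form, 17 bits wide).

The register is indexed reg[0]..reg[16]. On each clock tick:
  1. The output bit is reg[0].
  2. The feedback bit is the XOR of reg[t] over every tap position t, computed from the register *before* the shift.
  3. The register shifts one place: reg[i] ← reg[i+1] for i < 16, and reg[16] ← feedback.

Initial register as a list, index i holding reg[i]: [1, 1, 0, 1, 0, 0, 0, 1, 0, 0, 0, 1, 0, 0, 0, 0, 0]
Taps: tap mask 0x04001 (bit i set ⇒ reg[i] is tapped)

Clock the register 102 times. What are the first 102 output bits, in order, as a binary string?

110100010001000001100100000010010001000000000100000010010010011011011111011111001111000110001111100010

k : reg_k → out_k, fb_k
0: 11010001000100000 → 1, fb=1
1: 10100010001000001 → 1, fb=1
2: 01000100010000011 → 0, fb=0
3: 10001000100000110 → 1, fb=0
4: 00010001000001100 → 0, fb=1
5: 00100010000011001 → 0, fb=0
6: 01000100000110010 → 0, fb=0
7: 10001000001100100 → 1, fb=0
8: 00010000011001000 → 0, fb=0
9: 00100000110010000 → 0, fb=0
10: 01000001100100000 → 0, fb=0
11: 10000011001000000 → 1, fb=1
12: 00000110010000001 → 0, fb=0
13: 00001100100000010 → 0, fb=0
14: 00011001000000100 → 0, fb=1
15: 00110010000001001 → 0, fb=0
16: 01100100000010010 → 0, fb=0
17: 11001000000100100 → 1, fb=0
18: 10010000001001000 → 1, fb=1
19: 00100000010010001 → 0, fb=0
20: 01000000100100010 → 0, fb=0
21: 10000001001000100 → 1, fb=0
22: 00000010010001000 → 0, fb=0
23: 00000100100010000 → 0, fb=0
24: 00001001000100000 → 0, fb=0
25: 00010010001000000 → 0, fb=0
26: 00100100010000000 → 0, fb=0
27: 01001000100000000 → 0, fb=0
28: 10010001000000000 → 1, fb=1
29: 00100010000000001 → 0, fb=0
30: 01000100000000010 → 0, fb=0
31: 10001000000000100 → 1, fb=0
32: 00010000000001000 → 0, fb=0
33: 00100000000010000 → 0, fb=0
34: 01000000000100000 → 0, fb=0
35: 10000000001000000 → 1, fb=1
36: 00000000010000001 → 0, fb=0
37: 00000000100000010 → 0, fb=0
38: 00000001000000100 → 0, fb=1
39: 00000010000001001 → 0, fb=0
40: 00000100000010010 → 0, fb=0
41: 00001000000100100 → 0, fb=1
42: 00010000001001001 → 0, fb=0
43: 00100000010010010 → 0, fb=0
44: 01000000100100100 → 0, fb=1
45: 10000001001001001 → 1, fb=1
46: 00000010010010011 → 0, fb=0
47: 00000100100100110 → 0, fb=1
48: 00001001001001101 → 0, fb=1
49: 00010010010011011 → 0, fb=0
50: 00100100100110110 → 0, fb=1
51: 01001001001101101 → 0, fb=1
52: 10010010011011011 → 1, fb=1
53: 00100100110110111 → 0, fb=1
54: 01001001101101111 → 0, fb=1
55: 10010011011011111 → 1, fb=0
56: 00100110110111110 → 0, fb=1
57: 01001101101111101 → 0, fb=1
58: 10011011011111011 → 1, fb=1
59: 00110110111110111 → 0, fb=1
60: 01101101111101111 → 0, fb=1
61: 11011011111011111 → 1, fb=0
62: 10110111110111110 → 1, fb=0
63: 01101111101111100 → 0, fb=1
64: 11011111011111001 → 1, fb=1
65: 10111110111110011 → 1, fb=1
66: 01111101111100111 → 0, fb=1
67: 11111011111001111 → 1, fb=0
68: 11110111110011110 → 1, fb=0
69: 11101111100111100 → 1, fb=0
70: 11011111001111000 → 1, fb=1
71: 10111110011110001 → 1, fb=1
72: 01111100111100011 → 0, fb=0
73: 11111001111000110 → 1, fb=0
74: 11110011110001100 → 1, fb=0
75: 11100111100011000 → 1, fb=1
76: 11001111000110001 → 1, fb=1
77: 10011110001100011 → 1, fb=1
78: 00111100011000111 → 0, fb=1
79: 01111000110001111 → 0, fb=1
80: 11110001100011111 → 1, fb=0
81: 11100011000111110 → 1, fb=0
82: 11000110001111100 → 1, fb=0
83: 10001100011111000 → 1, fb=1
84: 00011000111110001 → 0, fb=0
85: 00110001111100010 → 0, fb=0
86: 01100011111000100 → 0, fb=1
87: 11000111110001001 → 1, fb=1
88: 10001111100010011 → 1, fb=1
89: 00011111000100111 → 0, fb=1
90: 00111110001001111 → 0, fb=1
91: 01111100010011111 → 0, fb=1
92: 11111000100111111 → 1, fb=0
93: 11110001001111110 → 1, fb=0
94: 11100010011111100 → 1, fb=0
95: 11000100111111000 → 1, fb=1
96: 10001001111110001 → 1, fb=1
97: 00010011111100011 → 0, fb=0
98: 00100111111000110 → 0, fb=1
99: 01001111110001101 → 0, fb=1
100: 10011111100011011 → 1, fb=1
101: 00111111000110111 → 0, fb=1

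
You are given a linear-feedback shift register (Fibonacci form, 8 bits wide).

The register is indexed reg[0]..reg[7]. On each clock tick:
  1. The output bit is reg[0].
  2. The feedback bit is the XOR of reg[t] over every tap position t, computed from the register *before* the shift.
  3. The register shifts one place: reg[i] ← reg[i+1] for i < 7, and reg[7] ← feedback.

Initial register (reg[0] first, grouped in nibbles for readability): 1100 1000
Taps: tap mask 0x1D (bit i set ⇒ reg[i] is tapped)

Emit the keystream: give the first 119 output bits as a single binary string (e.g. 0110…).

11001000001010110110101100101100001111101101111010111010001000011011000111100111001100010110100100010100101010011101110

k : reg_k → out_k, fb_k
0: 11001000 → 1, fb=0
1: 10010000 → 1, fb=0
2: 00100000 → 0, fb=1
3: 01000001 → 0, fb=0
4: 10000010 → 1, fb=1
5: 00000101 → 0, fb=0
6: 00001010 → 0, fb=1
7: 00010101 → 0, fb=1
8: 00101011 → 0, fb=0
9: 01010110 → 0, fb=1
10: 10101101 → 1, fb=1
11: 01011011 → 0, fb=0
12: 10110110 → 1, fb=1
13: 01101101 → 0, fb=0
14: 11011010 → 1, fb=1
15: 10110101 → 1, fb=1
16: 01101011 → 0, fb=0
17: 11010110 → 1, fb=0
18: 10101100 → 1, fb=1
19: 01011001 → 0, fb=0
20: 10110010 → 1, fb=1
21: 01100101 → 0, fb=1
22: 11001011 → 1, fb=0
23: 10010110 → 1, fb=0
24: 00101100 → 0, fb=0
25: 01011000 → 0, fb=0
26: 10110000 → 1, fb=1
27: 01100001 → 0, fb=1
28: 11000011 → 1, fb=1
29: 10000111 → 1, fb=1
30: 00001111 → 0, fb=1
31: 00011111 → 0, fb=0
32: 00111110 → 0, fb=1
33: 01111101 → 0, fb=1
34: 11111011 → 1, fb=0
35: 11110110 → 1, fb=1
36: 11101101 → 1, fb=1
37: 11011011 → 1, fb=1
38: 10110111 → 1, fb=1
39: 01101111 → 0, fb=0
40: 11011110 → 1, fb=1
41: 10111101 → 1, fb=0
42: 01111010 → 0, fb=1
43: 11110101 → 1, fb=1
44: 11101011 → 1, fb=1
45: 11010111 → 1, fb=0
46: 10101110 → 1, fb=1
47: 01011101 → 0, fb=0
48: 10111010 → 1, fb=0
49: 01110100 → 0, fb=0
50: 11101000 → 1, fb=1
51: 11010001 → 1, fb=0
52: 10100010 → 1, fb=0
53: 01000100 → 0, fb=0
54: 10001000 → 1, fb=0
55: 00010000 → 0, fb=1
56: 00100001 → 0, fb=1
57: 01000011 → 0, fb=0
58: 10000110 → 1, fb=1
59: 00001101 → 0, fb=1
60: 00011011 → 0, fb=0
61: 00110110 → 0, fb=0
62: 01101100 → 0, fb=0
63: 11011000 → 1, fb=1
64: 10110001 → 1, fb=1
65: 01100011 → 0, fb=1
66: 11000111 → 1, fb=1
67: 10001111 → 1, fb=0
68: 00011110 → 0, fb=0
69: 00111100 → 0, fb=1
70: 01111001 → 0, fb=1
71: 11110011 → 1, fb=1
72: 11100111 → 1, fb=0
73: 11001110 → 1, fb=0
74: 10011100 → 1, fb=1
75: 00111001 → 0, fb=1
76: 01110011 → 0, fb=0
77: 11100110 → 1, fb=0
78: 11001100 → 1, fb=0
79: 10011000 → 1, fb=1
80: 00110001 → 0, fb=0
81: 01100010 → 0, fb=1
82: 11000101 → 1, fb=1
83: 10001011 → 1, fb=0
84: 00010110 → 0, fb=1
85: 00101101 → 0, fb=0
86: 01011010 → 0, fb=0
87: 10110100 → 1, fb=1
88: 01101001 → 0, fb=0
89: 11010010 → 1, fb=0
90: 10100100 → 1, fb=0
91: 01001000 → 0, fb=1
92: 10010001 → 1, fb=0
93: 00100010 → 0, fb=1
94: 01000101 → 0, fb=0
95: 10001010 → 1, fb=0
96: 00010100 → 0, fb=1
97: 00101001 → 0, fb=0
98: 01010010 → 0, fb=1
99: 10100101 → 1, fb=0
100: 01001010 → 0, fb=1
101: 10010101 → 1, fb=0
102: 00101010 → 0, fb=0
103: 01010100 → 0, fb=1
104: 10101001 → 1, fb=1
105: 01010011 → 0, fb=1
106: 10100111 → 1, fb=0
107: 01001110 → 0, fb=1
108: 10011101 → 1, fb=1
109: 00111011 → 0, fb=1
110: 01110111 → 0, fb=0
111: 11101110 → 1, fb=1
112: 11011101 → 1, fb=1
113: 10111011 → 1, fb=0
114: 01110110 → 0, fb=0
115: 11101100 → 1, fb=1
116: 11011001 → 1, fb=1
117: 10110011 → 1, fb=1
118: 01100111 → 0, fb=1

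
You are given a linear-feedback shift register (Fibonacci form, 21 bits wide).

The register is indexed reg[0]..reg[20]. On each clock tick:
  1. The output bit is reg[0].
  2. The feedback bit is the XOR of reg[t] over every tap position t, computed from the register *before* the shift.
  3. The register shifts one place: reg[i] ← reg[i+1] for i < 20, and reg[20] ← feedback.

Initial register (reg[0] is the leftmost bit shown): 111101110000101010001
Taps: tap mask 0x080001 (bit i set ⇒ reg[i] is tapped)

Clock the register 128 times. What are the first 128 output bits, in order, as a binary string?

11110111000010101000110010011111101110101101000011001110010001110101001011000010100111011110110101000101100011000111011111011010

k : reg_k → out_k, fb_k
0: 111101110000101010001 → 1, fb=1
1: 111011100001010100011 → 1, fb=0
2: 110111000010101000110 → 1, fb=0
3: 101110000101010001100 → 1, fb=1
4: 011100001010100011001 → 0, fb=0
5: 111000010101000110010 → 1, fb=0
6: 110000101010001100100 → 1, fb=1
7: 100001010100011001001 → 1, fb=1
8: 000010101000110010011 → 0, fb=1
9: 000101010001100100111 → 0, fb=1
10: 001010100011001001111 → 0, fb=1
11: 010101000110010011111 → 0, fb=1
12: 101010001100100111111 → 1, fb=0
13: 010100011001001111110 → 0, fb=1
14: 101000110010011111101 → 1, fb=1
15: 010001100100111111011 → 0, fb=1
16: 100011001001111110111 → 1, fb=0
17: 000110010011111101110 → 0, fb=1
18: 001100100111111011101 → 0, fb=0
19: 011001001111110111010 → 0, fb=1
20: 110010011111101110101 → 1, fb=1
21: 100100111111011101011 → 1, fb=0
22: 001001111110111010110 → 0, fb=1
23: 010011111101110101101 → 0, fb=0
24: 100111111011101011010 → 1, fb=0
25: 001111110111010110100 → 0, fb=0
26: 011111101110101101000 → 0, fb=0
27: 111111011101011010000 → 1, fb=1
28: 111110111010110100001 → 1, fb=1
29: 111101110101101000011 → 1, fb=0
30: 111011101011010000110 → 1, fb=0
31: 110111010110100001100 → 1, fb=1
32: 101110101101000011001 → 1, fb=1
33: 011101011010000110011 → 0, fb=1
34: 111010110100001100111 → 1, fb=0
35: 110101101000011001110 → 1, fb=0
36: 101011010000110011100 → 1, fb=1
37: 010110100001100111001 → 0, fb=0
38: 101101000011001110010 → 1, fb=0
39: 011010000110011100100 → 0, fb=0
40: 110100001100111001000 → 1, fb=1
41: 101000011001110010001 → 1, fb=1
42: 010000110011100100011 → 0, fb=1
43: 100001100111001000111 → 1, fb=0
44: 000011001110010001110 → 0, fb=1
45: 000110011100100011101 → 0, fb=0
46: 001100111001000111010 → 0, fb=1
47: 011001110010001110101 → 0, fb=0
48: 110011100100011101010 → 1, fb=0
49: 100111001000111010100 → 1, fb=1
50: 001110010001110101001 → 0, fb=0
51: 011100100011101010010 → 0, fb=1
52: 111001000111010100101 → 1, fb=1
53: 110010001110101001011 → 1, fb=0
54: 100100011101010010110 → 1, fb=0
55: 001000111010100101100 → 0, fb=0
56: 010001110101001011000 → 0, fb=0
57: 100011101010010110000 → 1, fb=1
58: 000111010100101100001 → 0, fb=0
59: 001110101001011000010 → 0, fb=1
60: 011101010010110000101 → 0, fb=0
61: 111010100101100001010 → 1, fb=0
62: 110101001011000010100 → 1, fb=1
63: 101010010110000101001 → 1, fb=1
64: 010100101100001010011 → 0, fb=1
65: 101001011000010100111 → 1, fb=0
66: 010010110000101001110 → 0, fb=1
67: 100101100001010011101 → 1, fb=1
68: 001011000010100111011 → 0, fb=1
69: 010110000101001110111 → 0, fb=1
70: 101100001010011101111 → 1, fb=0
71: 011000010100111011110 → 0, fb=1
72: 110000101001110111101 → 1, fb=1
73: 100001010011101111011 → 1, fb=0
74: 000010100111011110110 → 0, fb=1
75: 000101001110111101101 → 0, fb=0
76: 001010011101111011010 → 0, fb=1
77: 010100111011110110101 → 0, fb=0
78: 101001110111101101010 → 1, fb=0
79: 010011101111011010100 → 0, fb=0
80: 100111011110110101000 → 1, fb=1
81: 001110111101101010001 → 0, fb=0
82: 011101111011010100010 → 0, fb=1
83: 111011110110101000101 → 1, fb=1
84: 110111101101010001011 → 1, fb=0
85: 101111011010100010110 → 1, fb=0
86: 011110110101000101100 → 0, fb=0
87: 111101101010001011000 → 1, fb=1
88: 111011010100010110001 → 1, fb=1
89: 110110101000101100011 → 1, fb=0
90: 101101010001011000110 → 1, fb=0
91: 011010100010110001100 → 0, fb=0
92: 110101000101100011000 → 1, fb=1
93: 101010001011000110001 → 1, fb=1
94: 010100010110001100011 → 0, fb=1
95: 101000101100011000111 → 1, fb=0
96: 010001011000110001110 → 0, fb=1
97: 100010110001100011101 → 1, fb=1
98: 000101100011000111011 → 0, fb=1
99: 001011000110001110111 → 0, fb=1
100: 010110001100011101111 → 0, fb=1
101: 101100011000111011111 → 1, fb=0
102: 011000110001110111110 → 0, fb=1
103: 110001100011101111101 → 1, fb=1
104: 100011000111011111011 → 1, fb=0
105: 000110001110111110110 → 0, fb=1
106: 001100011101111101101 → 0, fb=0
107: 011000111011111011010 → 0, fb=1
108: 110001110111110110101 → 1, fb=1
109: 100011101111101101011 → 1, fb=0
110: 000111011111011010110 → 0, fb=1
111: 001110111110110101101 → 0, fb=0
112: 011101111101101011010 → 0, fb=1
113: 111011111011010110101 → 1, fb=1
114: 110111110110101101011 → 1, fb=0
115: 101111101101011010110 → 1, fb=0
116: 011111011010110101100 → 0, fb=0
117: 111110110101101011000 → 1, fb=1
118: 111101101011010110001 → 1, fb=1
119: 111011010110101100011 → 1, fb=0
120: 110110101101011000110 → 1, fb=0
121: 101101011010110001100 → 1, fb=1
122: 011010110101100011001 → 0, fb=0
123: 110101101011000110010 → 1, fb=0
124: 101011010110001100100 → 1, fb=1
125: 010110101100011001001 → 0, fb=0
126: 101101011000110010010 → 1, fb=0
127: 011010110001100100100 → 0, fb=0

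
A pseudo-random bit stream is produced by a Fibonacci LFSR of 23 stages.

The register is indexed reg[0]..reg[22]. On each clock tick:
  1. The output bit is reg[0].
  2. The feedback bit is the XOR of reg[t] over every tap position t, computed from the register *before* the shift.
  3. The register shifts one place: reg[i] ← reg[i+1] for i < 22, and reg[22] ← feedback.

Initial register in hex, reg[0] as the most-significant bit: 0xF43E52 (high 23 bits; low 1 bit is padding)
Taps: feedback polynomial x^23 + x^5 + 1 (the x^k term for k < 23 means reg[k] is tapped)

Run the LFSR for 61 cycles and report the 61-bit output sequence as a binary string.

step | reg (before) | out | fb
   0 | 11110100001111100101001 | 1 | 0
   1 | 11101000011111001010010 | 1 | 1
   2 | 11010000111110010100101 | 1 | 1
   3 | 10100001111100101001011 | 1 | 1
   4 | 01000011111001010010111 | 0 | 0
   5 | 10000111110010100101110 | 1 | 0
   6 | 00001111100101001011100 | 0 | 1
   7 | 00011111001010010111001 | 0 | 1
   8 | 00111110010100101110011 | 0 | 1
   9 | 01111100101001011100111 | 0 | 1
  10 | 11111001010010111001111 | 1 | 1
  11 | 11110010100101110011111 | 1 | 1
  12 | 11100101001011100111111 | 1 | 0
  13 | 11001010010111001111110 | 1 | 1
  14 | 10010100101110011111101 | 1 | 0
  15 | 00101001011100111111010 | 0 | 0
  16 | 01010010111001111110100 | 0 | 0
  17 | 10100101110011111101000 | 1 | 0
  18 | 01001011100111111010000 | 0 | 0
  19 | 10010111001111110100000 | 1 | 0
  20 | 00101110011111101000000 | 0 | 1
  21 | 01011100111111010000001 | 0 | 1
  22 | 10111001111110100000011 | 1 | 1
  23 | 01110011111101000000111 | 0 | 0
  24 | 11100111111010000001110 | 1 | 0
  25 | 11001111110100000011100 | 1 | 0
  26 | 10011111101000000111000 | 1 | 0
  27 | 00111111010000001110000 | 0 | 1
  28 | 01111110100000011100001 | 0 | 1
  29 | 11111101000000111000011 | 1 | 0
  30 | 11111010000001110000110 | 1 | 1
  31 | 11110100000011100001101 | 1 | 0
  32 | 11101000000111000011010 | 1 | 1
  33 | 11010000001110000110101 | 1 | 1
  34 | 10100000011100001101011 | 1 | 1
  35 | 01000000111000011010111 | 0 | 0
  36 | 10000001110000110101110 | 1 | 1
  37 | 00000011100001101011101 | 0 | 0
  38 | 00000111000011010111010 | 0 | 1
  39 | 00001110000110101110101 | 0 | 1
  40 | 00011100001101011101011 | 0 | 1
  41 | 00111000011010111010111 | 0 | 0
  42 | 01110000110101110101110 | 0 | 0
  43 | 11100001101011101011100 | 1 | 1
  44 | 11000011010111010111001 | 1 | 1
  45 | 10000110101110101110011 | 1 | 0
  46 | 00001101011101011100110 | 0 | 1
  47 | 00011010111010111001101 | 0 | 0
  48 | 00110101110101110011010 | 0 | 1
  49 | 01101011101011100110101 | 0 | 0
  50 | 11010111010111001101010 | 1 | 0
  51 | 10101110101110011010100 | 1 | 0
  52 | 01011101011100110101000 | 0 | 1
  53 | 10111010111001101010001 | 1 | 1
  54 | 01110101110011010100011 | 0 | 1
  55 | 11101011100110101000111 | 1 | 1
  56 | 11010111001101010001111 | 1 | 0
  57 | 10101110011010100011110 | 1 | 0
  58 | 01011100110101000111100 | 0 | 1
  59 | 10111001101010001111001 | 1 | 1
  60 | 01110011010100011110011 | 0 | 0

1111010000111110010100101110011111101000000111000011010111010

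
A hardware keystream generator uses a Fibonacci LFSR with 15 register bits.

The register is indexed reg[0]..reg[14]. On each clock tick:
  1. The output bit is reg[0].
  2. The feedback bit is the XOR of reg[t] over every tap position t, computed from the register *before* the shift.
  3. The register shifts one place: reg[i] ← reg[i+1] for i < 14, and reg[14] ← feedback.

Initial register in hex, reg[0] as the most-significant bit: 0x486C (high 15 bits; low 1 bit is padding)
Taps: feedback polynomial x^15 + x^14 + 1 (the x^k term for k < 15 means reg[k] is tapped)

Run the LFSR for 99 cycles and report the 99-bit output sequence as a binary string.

step | reg (before) | out | fb
   0 | 010010000110110 | 0 | 0
   1 | 100100001101100 | 1 | 1
   2 | 001000011011001 | 0 | 1
   3 | 010000110110011 | 0 | 1
   4 | 100001101100111 | 1 | 0
   5 | 000011011001110 | 0 | 0
   6 | 000110110011100 | 0 | 0
   7 | 001101100111000 | 0 | 0
   8 | 011011001110000 | 0 | 0
   9 | 110110011100000 | 1 | 1
  10 | 101100111000001 | 1 | 0
  11 | 011001110000010 | 0 | 0
  12 | 110011100000100 | 1 | 1
  13 | 100111000001001 | 1 | 0
  14 | 001110000010010 | 0 | 0
  15 | 011100000100100 | 0 | 0
  16 | 111000001001000 | 1 | 1
  17 | 110000010010001 | 1 | 0
  18 | 100000100100010 | 1 | 1
  19 | 000001001000101 | 0 | 1
  20 | 000010010001011 | 0 | 1
  21 | 000100100010111 | 0 | 1
  22 | 001001000101111 | 0 | 1
  23 | 010010001011111 | 0 | 1
  24 | 100100010111111 | 1 | 0
  25 | 001000101111110 | 0 | 0
  26 | 010001011111100 | 0 | 0
  27 | 100010111111000 | 1 | 1
  28 | 000101111110001 | 0 | 1
  29 | 001011111100011 | 0 | 1
  30 | 010111111000111 | 0 | 1
  31 | 101111110001111 | 1 | 0
  32 | 011111100011110 | 0 | 0
  33 | 111111000111100 | 1 | 1
  34 | 111110001111001 | 1 | 0
  35 | 111100011110010 | 1 | 1
  36 | 111000111100101 | 1 | 0
  37 | 110001111001010 | 1 | 1
  38 | 100011110010101 | 1 | 0
  39 | 000111100101010 | 0 | 0
  40 | 001111001010100 | 0 | 0
  41 | 011110010101000 | 0 | 0
  42 | 111100101010000 | 1 | 1
  43 | 111001010100001 | 1 | 0
  44 | 110010101000010 | 1 | 1
  45 | 100101010000101 | 1 | 0
  46 | 001010100001010 | 0 | 0
  47 | 010101000010100 | 0 | 0
  48 | 101010000101000 | 1 | 1
  49 | 010100001010001 | 0 | 1
  50 | 101000010100011 | 1 | 0
  51 | 010000101000110 | 0 | 0
  52 | 100001010001100 | 1 | 1
  53 | 000010100011001 | 0 | 1
  54 | 000101000110011 | 0 | 1
  55 | 001010001100111 | 0 | 1
  56 | 010100011001111 | 0 | 1
  57 | 101000110011111 | 1 | 0
  58 | 010001100111110 | 0 | 0
  59 | 100011001111100 | 1 | 1
  60 | 000110011111001 | 0 | 1
  61 | 001100111110011 | 0 | 1
  62 | 011001111100111 | 0 | 1
  63 | 110011111001111 | 1 | 0
  64 | 100111110011110 | 1 | 1
  65 | 001111100111101 | 0 | 1
  66 | 011111001111011 | 0 | 1
  67 | 111110011110111 | 1 | 0
  68 | 111100111101110 | 1 | 1
  69 | 111001111011101 | 1 | 0
  70 | 110011110111010 | 1 | 1
  71 | 100111101110101 | 1 | 0
  72 | 001111011101010 | 0 | 0
  73 | 011110111010100 | 0 | 0
  74 | 111101110101000 | 1 | 1
  75 | 111011101010001 | 1 | 0
  76 | 110111010100010 | 1 | 1
  77 | 101110101000101 | 1 | 0
  78 | 011101010001010 | 0 | 0
  79 | 111010100010100 | 1 | 1
  80 | 110101000101001 | 1 | 0
  81 | 101010001010010 | 1 | 1
  82 | 010100010100101 | 0 | 1
  83 | 101000101001011 | 1 | 0
  84 | 010001010010110 | 0 | 0
  85 | 100010100101100 | 1 | 1
  86 | 000101001011001 | 0 | 1
  87 | 001010010110011 | 0 | 1
  88 | 010100101100111 | 0 | 1
  89 | 101001011001111 | 1 | 0
  90 | 010010110011110 | 0 | 0
  91 | 100101100111100 | 1 | 1
  92 | 001011001111001 | 0 | 1
  93 | 010110011110011 | 0 | 1
  94 | 101100111100111 | 1 | 0
  95 | 011001111001110 | 0 | 0
  96 | 110011110011100 | 1 | 1
  97 | 100111100111001 | 1 | 0
  98 | 001111001110010 | 0 | 0

010010000110110011100000100100010111111000111100101010000101000110011111001111011101010001010010110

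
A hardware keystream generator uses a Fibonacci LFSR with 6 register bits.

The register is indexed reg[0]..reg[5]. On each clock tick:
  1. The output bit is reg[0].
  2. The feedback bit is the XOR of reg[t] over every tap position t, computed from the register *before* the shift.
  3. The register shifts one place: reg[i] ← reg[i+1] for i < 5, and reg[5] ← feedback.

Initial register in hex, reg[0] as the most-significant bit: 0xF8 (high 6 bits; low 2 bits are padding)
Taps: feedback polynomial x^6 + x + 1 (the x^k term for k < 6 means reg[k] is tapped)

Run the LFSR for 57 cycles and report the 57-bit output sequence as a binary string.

tick  register→output (feedback)
  0  111110→1 (0)
  1  111100→1 (0)
  2  111000→1 (0)
  3  110000→1 (0)
  4  100000→1 (1)
  5  000001→0 (0)
  6  000010→0 (0)
  7  000100→0 (0)
  8  001000→0 (0)
  9  010000→0 (1)
 10  100001→1 (1)
 11  000011→0 (0)
 12  000110→0 (0)
 13  001100→0 (0)
 14  011000→0 (1)
 15  110001→1 (0)
 16  100010→1 (1)
 17  000101→0 (0)
 18  001010→0 (0)
 19  010100→0 (1)
 20  101001→1 (1)
 21  010011→0 (1)
 22  100111→1 (1)
 23  001111→0 (0)
 24  011110→0 (1)
 25  111101→1 (0)
 26  111010→1 (0)
 27  110100→1 (0)
 28  101000→1 (1)
 29  010001→0 (1)
 30  100011→1 (1)
 31  000111→0 (0)
 32  001110→0 (0)
 33  011100→0 (1)
 34  111001→1 (0)
 35  110010→1 (0)
 36  100100→1 (1)
 37  001001→0 (0)
 38  010010→0 (1)
 39  100101→1 (1)
 40  001011→0 (0)
 41  010110→0 (1)
 42  101101→1 (1)
 43  011011→0 (1)
 44  110111→1 (0)
 45  101110→1 (1)
 46  011101→0 (1)
 47  111011→1 (0)
 48  110110→1 (0)
 49  101100→1 (1)
 50  011001→0 (1)
 51  110011→1 (0)
 52  100110→1 (1)
 53  001101→0 (0)
 54  011010→0 (1)
 55  110101→1 (0)
 56  101010→1 (1)

111110000010000110001010011110100011100100101101110110011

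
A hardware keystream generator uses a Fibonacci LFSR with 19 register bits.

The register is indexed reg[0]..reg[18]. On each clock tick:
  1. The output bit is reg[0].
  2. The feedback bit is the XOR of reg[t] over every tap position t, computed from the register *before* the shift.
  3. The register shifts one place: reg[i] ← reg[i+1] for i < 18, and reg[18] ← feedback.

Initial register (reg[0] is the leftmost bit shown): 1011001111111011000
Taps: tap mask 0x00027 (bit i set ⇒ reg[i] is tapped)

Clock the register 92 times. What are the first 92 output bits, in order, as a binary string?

10110011111110110000110010010000000101101011111001010110110111100010111101111011111001000110

tick  register→output (feedback)
  0  1011001111111011000→1 (0)
  1  0110011111110110000→0 (1)
  2  1100111111101100001→1 (1)
  3  1001111111011000011→1 (0)
  4  0011111110110000110→0 (0)
  5  0111111101100001100→0 (1)
  6  1111111011000011001→1 (0)
  7  1111110110000110010→1 (0)
  8  1111101100001100100→1 (1)
  9  1111011000011001001→1 (0)
 10  1110110000110010010→1 (0)
 11  1101100001100100100→1 (0)
 12  1011000011001001000→1 (0)
 13  0110000110010010000→0 (0)
 14  1100001100100100000→1 (0)
 15  1000011001001000000→1 (0)
 16  0000110010010000000→0 (1)
 17  0001100100100000001→0 (0)
 18  0011001001000000010→0 (1)
 19  0110010010000000101→0 (1)
 20  1100100100000001011→1 (0)
 21  1001001000000010110→1 (1)
 22  0010010000000101101→0 (0)
 23  0100100000001011010→0 (1)
 24  1001000000010110101→1 (1)
 25  0010000000101101011→0 (1)
 26  0100000001011010111→0 (1)
 27  1000000010110101111→1 (1)
 28  0000000101101011111→0 (0)
 29  0000001011010111110→0 (0)
 30  0000010110101111100→0 (1)
 31  0000101101011111001→0 (0)
 32  0001011010111110010→0 (1)
 33  0010110101111100101→0 (0)
 34  0101101011111001010→0 (1)
 35  1011010111110010101→1 (1)
 36  0110101111100101011→0 (0)
 37  1101011111001010110→1 (1)
 38  1010111110010101101→1 (1)
 39  0101111100101011011→0 (0)
 40  1011111001010110110→1 (1)
 41  0111110010101101101→0 (1)
 42  1111100101011011011→1 (1)
 43  1111001010110110111→1 (1)
 44  1110010101101101111→1 (0)
 45  1100101011011011110→1 (0)
 46  1001010110110111100→1 (0)
 47  0010101101101111000→0 (1)
 48  0101011011011110001→0 (0)
 49  1010110110111100010→1 (1)
 50  0101101101111000101→0 (1)
 51  1011011011110001011→1 (1)
 52  0110110111100010111→0 (1)
 53  1101101111000101111→1 (0)
 54  1011011110001011110→1 (1)
 55  0110111100010111101→0 (1)
 56  1101111000101111011→1 (1)
 57  1011110001011110111→1 (1)
 58  0111100010111101111→0 (0)
 59  1111000101111011110→1 (1)
 60  1110001011110111101→1 (1)
 61  1100010111101111011→1 (1)
 62  1000101111011110111→1 (1)
 63  0001011110111101111→0 (1)
 64  0010111101111011111→0 (0)
 65  0101111011110111110→0 (0)
 66  1011110111101111100→1 (1)
 67  0111101111011111001→0 (0)
 68  1111011110111110010→1 (0)
 69  1110111101111100100→1 (0)
 70  1101111011111001000→1 (1)
 71  1011110111110010001→1 (1)
 72  0111101111100100011→0 (0)
 73  1111011111001000110→1 (0)
 74  1110111110010001100→1 (0)
 75  1101111100100011000→1 (1)
 76  1011111001000110001→1 (1)
 77  0111110010001100011→0 (1)
 78  1111100100011000111→1 (1)
 79  1111001000110001111→1 (1)
 80  1110010001100011111→1 (0)
 81  1100100011000111110→1 (0)
 82  1001000110001111100→1 (1)
 83  0010001100011111001→0 (1)
 84  0100011000111110011→0 (0)
 85  1000110001111100110→1 (0)
 86  0001100011111001100→0 (0)
 87  0011000111110011000→0 (1)
 88  0110001111100110001→0 (0)
 89  1100011111001100010→1 (1)
 90  1000111110011000101→1 (0)
 91  0001111100110001010→0 (1)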